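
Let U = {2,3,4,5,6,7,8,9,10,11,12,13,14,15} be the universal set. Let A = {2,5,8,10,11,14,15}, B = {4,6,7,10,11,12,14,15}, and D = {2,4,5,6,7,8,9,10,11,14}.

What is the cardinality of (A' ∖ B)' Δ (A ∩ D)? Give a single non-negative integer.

A' = {3,4,6,7,9,12,13}
A' ∖ B = {3,9,13}
(A' ∖ B)' = {2,4,5,6,7,8,10,11,12,14,15}
A ∩ D = {2,5,8,10,11,14}
(A' ∖ B)' Δ (A ∩ D) = {4,6,7,12,15}
|(A' ∖ B)' Δ (A ∩ D)| = 5

5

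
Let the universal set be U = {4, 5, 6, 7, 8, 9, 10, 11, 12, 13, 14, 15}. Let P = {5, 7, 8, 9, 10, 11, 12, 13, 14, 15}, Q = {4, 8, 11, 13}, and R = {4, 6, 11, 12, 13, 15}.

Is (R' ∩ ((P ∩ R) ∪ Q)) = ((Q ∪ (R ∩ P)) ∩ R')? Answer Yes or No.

R' = {5, 7, 8, 9, 10, 14}
P ∩ R = {11, 12, 13, 15}
(P ∩ R) ∪ Q = {4, 8, 11, 12, 13, 15}
R' ∩ ((P ∩ R) ∪ Q) = {8}
R ∩ P = {11, 12, 13, 15}
Q ∪ (R ∩ P) = {4, 8, 11, 12, 13, 15}
(Q ∪ (R ∩ P)) ∩ R' = {8}
Both equal {8}, so R' ∩ ((P ∩ R) ∪ Q) = (Q ∪ (R ∩ P)) ∩ R'.

Yes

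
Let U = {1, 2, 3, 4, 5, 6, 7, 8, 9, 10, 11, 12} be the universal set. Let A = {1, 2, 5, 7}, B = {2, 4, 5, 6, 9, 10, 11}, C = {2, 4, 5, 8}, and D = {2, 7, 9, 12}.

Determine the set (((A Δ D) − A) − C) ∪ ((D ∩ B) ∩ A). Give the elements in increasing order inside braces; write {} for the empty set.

A Δ D = {1, 5, 9, 12}
(A Δ D) − A = {9, 12}
((A Δ D) − A) − C = {9, 12}
D ∩ B = {2, 9}
(D ∩ B) ∩ A = {2}
(((A Δ D) − A) − C) ∪ ((D ∩ B) ∩ A) = {2, 9, 12}

{2, 9, 12}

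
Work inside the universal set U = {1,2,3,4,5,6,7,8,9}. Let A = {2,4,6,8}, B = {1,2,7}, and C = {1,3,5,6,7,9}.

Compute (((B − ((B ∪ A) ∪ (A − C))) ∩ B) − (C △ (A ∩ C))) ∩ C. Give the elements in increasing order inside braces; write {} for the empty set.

{}

B ∪ A = {1,2,4,6,7,8}
A − C = {2,4,8}
(B ∪ A) ∪ (A − C) = {1,2,4,6,7,8}
B − ((B ∪ A) ∪ (A − C)) = {}
(B − ((B ∪ A) ∪ (A − C))) ∩ B = {}
A ∩ C = {6}
C △ (A ∩ C) = {1,3,5,7,9}
((B − ((B ∪ A) ∪ (A − C))) ∩ B) − (C △ (A ∩ C)) = {}
(((B − ((B ∪ A) ∪ (A − C))) ∩ B) − (C △ (A ∩ C))) ∩ C = {}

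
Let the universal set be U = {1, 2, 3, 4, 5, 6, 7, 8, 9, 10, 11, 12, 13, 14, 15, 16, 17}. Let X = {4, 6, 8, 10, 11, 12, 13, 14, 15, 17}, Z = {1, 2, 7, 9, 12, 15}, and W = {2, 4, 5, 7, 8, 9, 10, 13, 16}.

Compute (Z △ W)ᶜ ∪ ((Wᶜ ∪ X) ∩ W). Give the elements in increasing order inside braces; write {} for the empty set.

{2, 3, 4, 6, 7, 8, 9, 10, 11, 13, 14, 17}

Z △ W = {1, 4, 5, 8, 10, 12, 13, 15, 16}
(Z △ W)ᶜ = {2, 3, 6, 7, 9, 11, 14, 17}
Wᶜ = {1, 3, 6, 11, 12, 14, 15, 17}
Wᶜ ∪ X = {1, 3, 4, 6, 8, 10, 11, 12, 13, 14, 15, 17}
(Wᶜ ∪ X) ∩ W = {4, 8, 10, 13}
(Z △ W)ᶜ ∪ ((Wᶜ ∪ X) ∩ W) = {2, 3, 4, 6, 7, 8, 9, 10, 11, 13, 14, 17}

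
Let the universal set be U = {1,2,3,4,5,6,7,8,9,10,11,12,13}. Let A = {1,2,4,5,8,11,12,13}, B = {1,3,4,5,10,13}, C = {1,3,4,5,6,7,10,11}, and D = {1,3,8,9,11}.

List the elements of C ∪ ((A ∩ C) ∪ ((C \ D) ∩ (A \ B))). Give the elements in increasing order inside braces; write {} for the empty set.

{1,3,4,5,6,7,10,11}

A ∩ C = {1,4,5,11}
C \ D = {4,5,6,7,10}
A \ B = {2,8,11,12}
(C \ D) ∩ (A \ B) = {}
(A ∩ C) ∪ ((C \ D) ∩ (A \ B)) = {1,4,5,11}
C ∪ ((A ∩ C) ∪ ((C \ D) ∩ (A \ B))) = {1,3,4,5,6,7,10,11}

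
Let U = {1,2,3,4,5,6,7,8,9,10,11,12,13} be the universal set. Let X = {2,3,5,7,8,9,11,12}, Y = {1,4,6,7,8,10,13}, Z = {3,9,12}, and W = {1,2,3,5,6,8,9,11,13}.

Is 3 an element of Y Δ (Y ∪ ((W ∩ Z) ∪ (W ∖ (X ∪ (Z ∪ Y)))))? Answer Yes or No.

3 ∈ W and 3 ∈ Z, so 3 ∈ W ∩ Z
3 ∈ Z and 3 ∉ Y, so 3 ∈ Z ∪ Y
3 ∈ X and 3 ∈ (Z ∪ Y), so 3 ∈ X ∪ (Z ∪ Y)
3 ∈ W and 3 ∈ (X ∪ (Z ∪ Y)), so 3 ∉ W ∖ (X ∪ (Z ∪ Y))
3 ∈ (W ∩ Z) and 3 ∉ (W ∖ (X ∪ (Z ∪ Y))), so 3 ∈ (W ∩ Z) ∪ (W ∖ (X ∪ (Z ∪ Y)))
3 ∉ Y and 3 ∈ ((W ∩ Z) ∪ (W ∖ (X ∪ (Z ∪ Y)))), so 3 ∈ Y ∪ ((W ∩ Z) ∪ (W ∖ (X ∪ (Z ∪ Y))))
3 ∉ Y and 3 ∈ (Y ∪ ((W ∩ Z) ∪ (W ∖ (X ∪ (Z ∪ Y))))), so 3 ∈ Y Δ (Y ∪ ((W ∩ Z) ∪ (W ∖ (X ∪ (Z ∪ Y)))))

Yes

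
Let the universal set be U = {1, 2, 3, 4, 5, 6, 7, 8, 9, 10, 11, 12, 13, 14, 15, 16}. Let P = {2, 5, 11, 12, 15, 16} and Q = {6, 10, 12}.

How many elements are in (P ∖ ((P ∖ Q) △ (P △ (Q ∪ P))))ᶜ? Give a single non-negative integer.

15

P ∖ Q = {2, 5, 11, 15, 16}
Q ∪ P = {2, 5, 6, 10, 11, 12, 15, 16}
P △ (Q ∪ P) = {6, 10}
(P ∖ Q) △ (P △ (Q ∪ P)) = {2, 5, 6, 10, 11, 15, 16}
P ∖ ((P ∖ Q) △ (P △ (Q ∪ P))) = {12}
(P ∖ ((P ∖ Q) △ (P △ (Q ∪ P))))ᶜ = {1, 2, 3, 4, 5, 6, 7, 8, 9, 10, 11, 13, 14, 15, 16}
|(P ∖ ((P ∖ Q) △ (P △ (Q ∪ P))))ᶜ| = 15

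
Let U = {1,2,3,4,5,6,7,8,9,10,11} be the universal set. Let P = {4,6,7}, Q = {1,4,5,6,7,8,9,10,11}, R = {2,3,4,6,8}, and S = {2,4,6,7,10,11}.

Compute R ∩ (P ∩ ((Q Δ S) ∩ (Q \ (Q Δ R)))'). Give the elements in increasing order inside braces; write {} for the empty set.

{4,6}

Q Δ S = {1,2,5,8,9}
Q Δ R = {1,2,3,5,7,9,10,11}
Q \ (Q Δ R) = {4,6,8}
(Q Δ S) ∩ (Q \ (Q Δ R)) = {8}
((Q Δ S) ∩ (Q \ (Q Δ R)))' = {1,2,3,4,5,6,7,9,10,11}
P ∩ ((Q Δ S) ∩ (Q \ (Q Δ R)))' = {4,6,7}
R ∩ (P ∩ ((Q Δ S) ∩ (Q \ (Q Δ R)))') = {4,6}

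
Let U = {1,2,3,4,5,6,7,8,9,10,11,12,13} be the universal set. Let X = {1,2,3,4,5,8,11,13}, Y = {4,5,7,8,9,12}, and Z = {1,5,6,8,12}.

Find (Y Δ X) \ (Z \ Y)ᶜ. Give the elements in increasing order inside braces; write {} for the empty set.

{1}

Y Δ X = {1,2,3,7,9,11,12,13}
Z \ Y = {1,6}
(Z \ Y)ᶜ = {2,3,4,5,7,8,9,10,11,12,13}
(Y Δ X) \ (Z \ Y)ᶜ = {1}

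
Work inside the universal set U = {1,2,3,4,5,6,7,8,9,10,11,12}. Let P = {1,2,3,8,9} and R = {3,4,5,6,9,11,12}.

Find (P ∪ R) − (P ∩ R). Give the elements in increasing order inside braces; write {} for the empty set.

P ∪ R = {1,2,3,4,5,6,8,9,11,12}
P ∩ R = {3,9}
(P ∪ R) − (P ∩ R) = {1,2,4,5,6,8,11,12}

{1,2,4,5,6,8,11,12}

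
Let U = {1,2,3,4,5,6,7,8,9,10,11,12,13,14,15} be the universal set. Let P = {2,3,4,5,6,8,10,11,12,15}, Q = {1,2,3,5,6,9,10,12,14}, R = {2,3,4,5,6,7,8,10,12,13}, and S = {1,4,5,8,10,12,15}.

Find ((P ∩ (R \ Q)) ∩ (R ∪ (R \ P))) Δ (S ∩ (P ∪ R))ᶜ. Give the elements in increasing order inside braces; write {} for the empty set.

{1,2,3,4,6,7,8,9,11,13,14}

R \ Q = {4,7,8,13}
P ∩ (R \ Q) = {4,8}
R \ P = {7,13}
R ∪ (R \ P) = {2,3,4,5,6,7,8,10,12,13}
(P ∩ (R \ Q)) ∩ (R ∪ (R \ P)) = {4,8}
P ∪ R = {2,3,4,5,6,7,8,10,11,12,13,15}
S ∩ (P ∪ R) = {4,5,8,10,12,15}
(S ∩ (P ∪ R))ᶜ = {1,2,3,6,7,9,11,13,14}
((P ∩ (R \ Q)) ∩ (R ∪ (R \ P))) Δ (S ∩ (P ∪ R))ᶜ = {1,2,3,4,6,7,8,9,11,13,14}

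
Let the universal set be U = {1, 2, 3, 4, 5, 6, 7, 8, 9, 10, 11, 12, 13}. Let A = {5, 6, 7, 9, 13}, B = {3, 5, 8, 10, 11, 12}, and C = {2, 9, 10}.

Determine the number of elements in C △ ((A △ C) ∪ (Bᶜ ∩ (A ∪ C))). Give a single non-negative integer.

A △ C = {2, 5, 6, 7, 10, 13}
Bᶜ = {1, 2, 4, 6, 7, 9, 13}
A ∪ C = {2, 5, 6, 7, 9, 10, 13}
Bᶜ ∩ (A ∪ C) = {2, 6, 7, 9, 13}
(A △ C) ∪ (Bᶜ ∩ (A ∪ C)) = {2, 5, 6, 7, 9, 10, 13}
C △ ((A △ C) ∪ (Bᶜ ∩ (A ∪ C))) = {5, 6, 7, 13}
|C △ ((A △ C) ∪ (Bᶜ ∩ (A ∪ C)))| = 4

4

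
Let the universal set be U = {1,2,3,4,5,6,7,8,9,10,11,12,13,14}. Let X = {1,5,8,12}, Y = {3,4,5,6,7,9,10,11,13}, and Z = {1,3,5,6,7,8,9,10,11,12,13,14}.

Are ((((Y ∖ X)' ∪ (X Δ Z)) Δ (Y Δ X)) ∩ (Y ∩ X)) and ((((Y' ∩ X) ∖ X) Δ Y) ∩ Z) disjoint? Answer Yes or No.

No

Y ∖ X = {3,4,6,7,9,10,11,13}
(Y ∖ X)' = {1,2,5,8,12,14}
X Δ Z = {3,6,7,9,10,11,13,14}
(Y ∖ X)' ∪ (X Δ Z) = {1,2,3,5,6,7,8,9,10,11,12,13,14}
Y Δ X = {1,3,4,6,7,8,9,10,11,12,13}
((Y ∖ X)' ∪ (X Δ Z)) Δ (Y Δ X) = {2,4,5,14}
Y ∩ X = {5}
(((Y ∖ X)' ∪ (X Δ Z)) Δ (Y Δ X)) ∩ (Y ∩ X) = {5}
Y' = {1,2,8,12,14}
Y' ∩ X = {1,8,12}
(Y' ∩ X) ∖ X = {}
((Y' ∩ X) ∖ X) Δ Y = {3,4,5,6,7,9,10,11,13}
(((Y' ∩ X) ∖ X) Δ Y) ∩ Z = {3,5,6,7,9,10,11,13}
5 lies in both, so they are not disjoint.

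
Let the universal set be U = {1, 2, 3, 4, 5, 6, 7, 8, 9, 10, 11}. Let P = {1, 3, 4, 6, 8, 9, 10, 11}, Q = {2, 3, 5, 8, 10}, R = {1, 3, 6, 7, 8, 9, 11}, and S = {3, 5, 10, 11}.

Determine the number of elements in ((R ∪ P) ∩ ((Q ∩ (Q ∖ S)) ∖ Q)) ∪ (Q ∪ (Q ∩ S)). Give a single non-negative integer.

R ∪ P = {1, 3, 4, 6, 7, 8, 9, 10, 11}
Q ∖ S = {2, 8}
Q ∩ (Q ∖ S) = {2, 8}
(Q ∩ (Q ∖ S)) ∖ Q = {}
(R ∪ P) ∩ ((Q ∩ (Q ∖ S)) ∖ Q) = {}
Q ∩ S = {3, 5, 10}
Q ∪ (Q ∩ S) = {2, 3, 5, 8, 10}
((R ∪ P) ∩ ((Q ∩ (Q ∖ S)) ∖ Q)) ∪ (Q ∪ (Q ∩ S)) = {2, 3, 5, 8, 10}
|((R ∪ P) ∩ ((Q ∩ (Q ∖ S)) ∖ Q)) ∪ (Q ∪ (Q ∩ S))| = 5

5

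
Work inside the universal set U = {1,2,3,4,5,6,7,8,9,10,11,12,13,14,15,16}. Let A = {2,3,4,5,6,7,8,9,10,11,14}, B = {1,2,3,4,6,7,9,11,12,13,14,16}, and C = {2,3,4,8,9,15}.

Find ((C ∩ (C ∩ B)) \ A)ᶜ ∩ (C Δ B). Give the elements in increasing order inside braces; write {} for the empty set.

C ∩ B = {2,3,4,9}
C ∩ (C ∩ B) = {2,3,4,9}
(C ∩ (C ∩ B)) \ A = {}
((C ∩ (C ∩ B)) \ A)ᶜ = {1,2,3,4,5,6,7,8,9,10,11,12,13,14,15,16}
C Δ B = {1,6,7,8,11,12,13,14,15,16}
((C ∩ (C ∩ B)) \ A)ᶜ ∩ (C Δ B) = {1,6,7,8,11,12,13,14,15,16}

{1,6,7,8,11,12,13,14,15,16}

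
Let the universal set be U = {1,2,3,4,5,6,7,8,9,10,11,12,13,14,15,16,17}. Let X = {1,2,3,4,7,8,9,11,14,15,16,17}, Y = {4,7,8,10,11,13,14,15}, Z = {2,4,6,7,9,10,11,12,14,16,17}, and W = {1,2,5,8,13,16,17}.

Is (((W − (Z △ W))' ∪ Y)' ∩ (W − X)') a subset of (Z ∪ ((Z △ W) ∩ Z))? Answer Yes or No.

Z △ W = {1,4,5,6,7,8,9,10,11,12,13,14}
W − (Z △ W) = {2,16,17}
(W − (Z △ W))' = {1,3,4,5,6,7,8,9,10,11,12,13,14,15}
(W − (Z △ W))' ∪ Y = {1,3,4,5,6,7,8,9,10,11,12,13,14,15}
((W − (Z △ W))' ∪ Y)' = {2,16,17}
W − X = {5,13}
(W − X)' = {1,2,3,4,6,7,8,9,10,11,12,14,15,16,17}
((W − (Z △ W))' ∪ Y)' ∩ (W − X)' = {2,16,17}
(Z △ W) ∩ Z = {4,6,7,9,10,11,12,14}
Z ∪ ((Z △ W) ∩ Z) = {2,4,6,7,9,10,11,12,14,16,17}
Every element of {2,16,17} is in {2,4,6,7,9,10,11,12,14,16,17}, so ((W − (Z △ W))' ∪ Y)' ∩ (W − X)' ⊆ Z ∪ ((Z △ W) ∩ Z).

Yes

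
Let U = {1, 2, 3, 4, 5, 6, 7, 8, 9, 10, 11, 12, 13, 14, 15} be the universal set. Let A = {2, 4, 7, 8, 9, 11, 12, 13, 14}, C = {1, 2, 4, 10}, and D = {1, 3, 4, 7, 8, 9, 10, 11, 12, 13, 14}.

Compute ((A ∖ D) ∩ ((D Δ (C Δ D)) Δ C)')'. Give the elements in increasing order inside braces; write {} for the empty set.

{1, 3, 4, 5, 6, 7, 8, 9, 10, 11, 12, 13, 14, 15}

A ∖ D = {2}
C Δ D = {2, 3, 7, 8, 9, 11, 12, 13, 14}
D Δ (C Δ D) = {1, 2, 4, 10}
(D Δ (C Δ D)) Δ C = {}
((D Δ (C Δ D)) Δ C)' = {1, 2, 3, 4, 5, 6, 7, 8, 9, 10, 11, 12, 13, 14, 15}
(A ∖ D) ∩ ((D Δ (C Δ D)) Δ C)' = {2}
((A ∖ D) ∩ ((D Δ (C Δ D)) Δ C)')' = {1, 3, 4, 5, 6, 7, 8, 9, 10, 11, 12, 13, 14, 15}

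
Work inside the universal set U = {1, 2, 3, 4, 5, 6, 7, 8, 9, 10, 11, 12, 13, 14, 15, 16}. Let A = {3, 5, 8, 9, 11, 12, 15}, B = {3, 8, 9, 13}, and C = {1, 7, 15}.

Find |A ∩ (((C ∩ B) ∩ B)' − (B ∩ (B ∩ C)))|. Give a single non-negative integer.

C ∩ B = {}
(C ∩ B) ∩ B = {}
((C ∩ B) ∩ B)' = {1, 2, 3, 4, 5, 6, 7, 8, 9, 10, 11, 12, 13, 14, 15, 16}
B ∩ C = {}
B ∩ (B ∩ C) = {}
((C ∩ B) ∩ B)' − (B ∩ (B ∩ C)) = {1, 2, 3, 4, 5, 6, 7, 8, 9, 10, 11, 12, 13, 14, 15, 16}
A ∩ (((C ∩ B) ∩ B)' − (B ∩ (B ∩ C))) = {3, 5, 8, 9, 11, 12, 15}
|A ∩ (((C ∩ B) ∩ B)' − (B ∩ (B ∩ C)))| = 7

7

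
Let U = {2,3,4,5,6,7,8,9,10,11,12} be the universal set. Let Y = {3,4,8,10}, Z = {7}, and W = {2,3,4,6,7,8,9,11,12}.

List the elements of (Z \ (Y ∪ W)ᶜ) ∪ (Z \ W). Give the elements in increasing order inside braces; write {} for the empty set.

{7}

Y ∪ W = {2,3,4,6,7,8,9,10,11,12}
(Y ∪ W)ᶜ = {5}
Z \ (Y ∪ W)ᶜ = {7}
Z \ W = {}
(Z \ (Y ∪ W)ᶜ) ∪ (Z \ W) = {7}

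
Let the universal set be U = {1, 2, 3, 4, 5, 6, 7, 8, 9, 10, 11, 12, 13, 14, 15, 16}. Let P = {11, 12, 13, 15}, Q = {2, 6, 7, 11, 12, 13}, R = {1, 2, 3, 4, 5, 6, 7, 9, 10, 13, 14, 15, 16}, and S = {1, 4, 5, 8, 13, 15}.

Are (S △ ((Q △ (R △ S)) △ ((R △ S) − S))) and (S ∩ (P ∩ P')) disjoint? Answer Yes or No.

Yes

R △ S = {2, 3, 6, 7, 8, 9, 10, 14, 16}
Q △ (R △ S) = {3, 8, 9, 10, 11, 12, 13, 14, 16}
(R △ S) − S = {2, 3, 6, 7, 9, 10, 14, 16}
(Q △ (R △ S)) △ ((R △ S) − S) = {2, 6, 7, 8, 11, 12, 13}
S △ ((Q △ (R △ S)) △ ((R △ S) − S)) = {1, 2, 4, 5, 6, 7, 11, 12, 15}
P' = {1, 2, 3, 4, 5, 6, 7, 8, 9, 10, 14, 16}
P ∩ P' = {}
S ∩ (P ∩ P') = {}
{1, 2, 4, 5, 6, 7, 11, 12, 15} and {} share no elements.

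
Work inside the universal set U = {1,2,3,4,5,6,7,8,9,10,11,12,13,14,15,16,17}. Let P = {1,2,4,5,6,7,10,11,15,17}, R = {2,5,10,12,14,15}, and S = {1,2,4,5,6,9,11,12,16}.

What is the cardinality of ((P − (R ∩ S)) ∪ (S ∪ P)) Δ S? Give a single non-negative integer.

4

R ∩ S = {2,5,12}
P − (R ∩ S) = {1,4,6,7,10,11,15,17}
S ∪ P = {1,2,4,5,6,7,9,10,11,12,15,16,17}
(P − (R ∩ S)) ∪ (S ∪ P) = {1,2,4,5,6,7,9,10,11,12,15,16,17}
((P − (R ∩ S)) ∪ (S ∪ P)) Δ S = {7,10,15,17}
|((P − (R ∩ S)) ∪ (S ∪ P)) Δ S| = 4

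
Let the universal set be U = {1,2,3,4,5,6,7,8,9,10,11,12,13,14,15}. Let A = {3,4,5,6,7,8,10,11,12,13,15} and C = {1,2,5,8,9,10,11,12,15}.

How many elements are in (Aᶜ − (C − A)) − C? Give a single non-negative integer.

1

Aᶜ = {1,2,9,14}
C − A = {1,2,9}
Aᶜ − (C − A) = {14}
(Aᶜ − (C − A)) − C = {14}
|(Aᶜ − (C − A)) − C| = 1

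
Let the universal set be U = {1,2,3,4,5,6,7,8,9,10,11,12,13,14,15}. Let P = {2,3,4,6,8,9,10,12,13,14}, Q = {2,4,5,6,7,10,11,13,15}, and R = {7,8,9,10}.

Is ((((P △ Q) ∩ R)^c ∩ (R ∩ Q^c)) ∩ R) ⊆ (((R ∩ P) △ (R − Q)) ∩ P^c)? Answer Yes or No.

Yes

P △ Q = {3,5,7,8,9,11,12,14,15}
(P △ Q) ∩ R = {7,8,9}
((P △ Q) ∩ R)^c = {1,2,3,4,5,6,10,11,12,13,14,15}
Q^c = {1,3,8,9,12,14}
R ∩ Q^c = {8,9}
((P △ Q) ∩ R)^c ∩ (R ∩ Q^c) = {}
(((P △ Q) ∩ R)^c ∩ (R ∩ Q^c)) ∩ R = {}
R ∩ P = {8,9,10}
R − Q = {8,9}
(R ∩ P) △ (R − Q) = {10}
P^c = {1,5,7,11,15}
((R ∩ P) △ (R − Q)) ∩ P^c = {}
Every element of {} is in {}, so (((P △ Q) ∩ R)^c ∩ (R ∩ Q^c)) ∩ R ⊆ ((R ∩ P) △ (R − Q)) ∩ P^c.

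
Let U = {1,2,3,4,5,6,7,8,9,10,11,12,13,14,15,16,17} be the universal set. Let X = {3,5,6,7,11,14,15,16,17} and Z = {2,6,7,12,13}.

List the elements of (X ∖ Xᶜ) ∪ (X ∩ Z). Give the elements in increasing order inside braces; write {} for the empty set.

{3,5,6,7,11,14,15,16,17}

Xᶜ = {1,2,4,8,9,10,12,13}
X ∖ Xᶜ = {3,5,6,7,11,14,15,16,17}
X ∩ Z = {6,7}
(X ∖ Xᶜ) ∪ (X ∩ Z) = {3,5,6,7,11,14,15,16,17}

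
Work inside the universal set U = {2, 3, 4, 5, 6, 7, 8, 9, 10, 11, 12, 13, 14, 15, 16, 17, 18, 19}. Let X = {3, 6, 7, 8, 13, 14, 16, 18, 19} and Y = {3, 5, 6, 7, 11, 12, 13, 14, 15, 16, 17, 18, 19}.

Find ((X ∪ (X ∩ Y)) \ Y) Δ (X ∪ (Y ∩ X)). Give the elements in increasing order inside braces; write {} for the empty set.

X ∩ Y = {3, 6, 7, 13, 14, 16, 18, 19}
X ∪ (X ∩ Y) = {3, 6, 7, 8, 13, 14, 16, 18, 19}
(X ∪ (X ∩ Y)) \ Y = {8}
Y ∩ X = {3, 6, 7, 13, 14, 16, 18, 19}
X ∪ (Y ∩ X) = {3, 6, 7, 8, 13, 14, 16, 18, 19}
((X ∪ (X ∩ Y)) \ Y) Δ (X ∪ (Y ∩ X)) = {3, 6, 7, 13, 14, 16, 18, 19}

{3, 6, 7, 13, 14, 16, 18, 19}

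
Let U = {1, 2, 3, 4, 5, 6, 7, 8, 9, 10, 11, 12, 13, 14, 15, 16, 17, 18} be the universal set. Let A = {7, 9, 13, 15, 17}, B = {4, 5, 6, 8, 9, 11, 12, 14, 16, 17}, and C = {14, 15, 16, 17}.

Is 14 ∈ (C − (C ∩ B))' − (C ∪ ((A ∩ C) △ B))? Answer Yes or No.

14 ∈ C and 14 ∈ B, so 14 ∈ C ∩ B
14 ∈ C and 14 ∈ (C ∩ B), so 14 ∉ C − (C ∩ B)
14 ∈ (C − (C ∩ B))' since 14 ∉ (C − (C ∩ B))
14 ∉ A and 14 ∈ C, so 14 ∉ A ∩ C
14 ∉ (A ∩ C) and 14 ∈ B, so 14 ∈ (A ∩ C) △ B
14 ∈ C and 14 ∈ ((A ∩ C) △ B), so 14 ∈ C ∪ ((A ∩ C) △ B)
14 ∈ (C − (C ∩ B))' and 14 ∈ (C ∪ ((A ∩ C) △ B)), so 14 ∉ (C − (C ∩ B))' − (C ∪ ((A ∩ C) △ B))

No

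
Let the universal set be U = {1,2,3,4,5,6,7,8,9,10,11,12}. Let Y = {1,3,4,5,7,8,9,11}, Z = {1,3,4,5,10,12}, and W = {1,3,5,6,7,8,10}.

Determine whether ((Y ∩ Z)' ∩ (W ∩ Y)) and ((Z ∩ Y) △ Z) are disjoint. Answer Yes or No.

Y ∩ Z = {1,3,4,5}
(Y ∩ Z)' = {2,6,7,8,9,10,11,12}
W ∩ Y = {1,3,5,7,8}
(Y ∩ Z)' ∩ (W ∩ Y) = {7,8}
Z ∩ Y = {1,3,4,5}
(Z ∩ Y) △ Z = {10,12}
{7,8} and {10,12} share no elements.

Yes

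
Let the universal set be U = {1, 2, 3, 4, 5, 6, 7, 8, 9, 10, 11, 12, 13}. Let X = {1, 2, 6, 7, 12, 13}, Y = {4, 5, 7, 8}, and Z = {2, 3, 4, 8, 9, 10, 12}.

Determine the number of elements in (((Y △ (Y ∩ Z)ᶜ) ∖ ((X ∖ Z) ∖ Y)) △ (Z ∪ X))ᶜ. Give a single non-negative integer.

Y ∩ Z = {4, 8}
(Y ∩ Z)ᶜ = {1, 2, 3, 5, 6, 7, 9, 10, 11, 12, 13}
Y △ (Y ∩ Z)ᶜ = {1, 2, 3, 4, 6, 8, 9, 10, 11, 12, 13}
X ∖ Z = {1, 6, 7, 13}
(X ∖ Z) ∖ Y = {1, 6, 13}
(Y △ (Y ∩ Z)ᶜ) ∖ ((X ∖ Z) ∖ Y) = {2, 3, 4, 8, 9, 10, 11, 12}
Z ∪ X = {1, 2, 3, 4, 6, 7, 8, 9, 10, 12, 13}
((Y △ (Y ∩ Z)ᶜ) ∖ ((X ∖ Z) ∖ Y)) △ (Z ∪ X) = {1, 6, 7, 11, 13}
(((Y △ (Y ∩ Z)ᶜ) ∖ ((X ∖ Z) ∖ Y)) △ (Z ∪ X))ᶜ = {2, 3, 4, 5, 8, 9, 10, 12}
|(((Y △ (Y ∩ Z)ᶜ) ∖ ((X ∖ Z) ∖ Y)) △ (Z ∪ X))ᶜ| = 8

8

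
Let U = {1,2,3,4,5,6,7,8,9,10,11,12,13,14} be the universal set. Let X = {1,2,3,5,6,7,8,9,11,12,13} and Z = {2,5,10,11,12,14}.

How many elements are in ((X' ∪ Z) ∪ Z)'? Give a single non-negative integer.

X' = {4,10,14}
X' ∪ Z = {2,4,5,10,11,12,14}
(X' ∪ Z) ∪ Z = {2,4,5,10,11,12,14}
((X' ∪ Z) ∪ Z)' = {1,3,6,7,8,9,13}
|((X' ∪ Z) ∪ Z)'| = 7

7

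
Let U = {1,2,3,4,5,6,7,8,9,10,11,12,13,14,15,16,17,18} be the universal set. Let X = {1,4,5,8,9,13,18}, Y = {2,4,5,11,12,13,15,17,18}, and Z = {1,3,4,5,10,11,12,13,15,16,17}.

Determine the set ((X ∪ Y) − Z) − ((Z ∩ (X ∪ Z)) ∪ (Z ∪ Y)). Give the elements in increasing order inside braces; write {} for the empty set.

{8,9}

X ∪ Y = {1,2,4,5,8,9,11,12,13,15,17,18}
(X ∪ Y) − Z = {2,8,9,18}
X ∪ Z = {1,3,4,5,8,9,10,11,12,13,15,16,17,18}
Z ∩ (X ∪ Z) = {1,3,4,5,10,11,12,13,15,16,17}
Z ∪ Y = {1,2,3,4,5,10,11,12,13,15,16,17,18}
(Z ∩ (X ∪ Z)) ∪ (Z ∪ Y) = {1,2,3,4,5,10,11,12,13,15,16,17,18}
((X ∪ Y) − Z) − ((Z ∩ (X ∪ Z)) ∪ (Z ∪ Y)) = {8,9}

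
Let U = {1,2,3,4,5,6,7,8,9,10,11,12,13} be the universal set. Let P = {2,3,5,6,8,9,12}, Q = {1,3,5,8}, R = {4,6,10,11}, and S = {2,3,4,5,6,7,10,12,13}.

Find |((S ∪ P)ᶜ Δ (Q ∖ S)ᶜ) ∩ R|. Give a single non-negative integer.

S ∪ P = {2,3,4,5,6,7,8,9,10,12,13}
(S ∪ P)ᶜ = {1,11}
Q ∖ S = {1,8}
(Q ∖ S)ᶜ = {2,3,4,5,6,7,9,10,11,12,13}
(S ∪ P)ᶜ Δ (Q ∖ S)ᶜ = {1,2,3,4,5,6,7,9,10,12,13}
((S ∪ P)ᶜ Δ (Q ∖ S)ᶜ) ∩ R = {4,6,10}
|((S ∪ P)ᶜ Δ (Q ∖ S)ᶜ) ∩ R| = 3

3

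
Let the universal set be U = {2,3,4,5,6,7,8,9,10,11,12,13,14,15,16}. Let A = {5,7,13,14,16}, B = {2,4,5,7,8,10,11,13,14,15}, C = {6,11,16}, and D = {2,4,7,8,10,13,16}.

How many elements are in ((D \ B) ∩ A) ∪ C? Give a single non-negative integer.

3

D \ B = {16}
(D \ B) ∩ A = {16}
((D \ B) ∩ A) ∪ C = {6,11,16}
|((D \ B) ∩ A) ∪ C| = 3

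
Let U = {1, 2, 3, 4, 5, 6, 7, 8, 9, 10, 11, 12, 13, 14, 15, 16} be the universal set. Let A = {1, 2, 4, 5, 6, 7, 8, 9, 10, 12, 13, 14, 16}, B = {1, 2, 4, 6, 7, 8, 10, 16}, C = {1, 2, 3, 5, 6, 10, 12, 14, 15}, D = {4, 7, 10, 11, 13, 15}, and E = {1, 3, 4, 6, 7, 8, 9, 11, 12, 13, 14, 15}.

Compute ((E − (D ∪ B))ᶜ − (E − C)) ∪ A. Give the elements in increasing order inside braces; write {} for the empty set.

D ∪ B = {1, 2, 4, 6, 7, 8, 10, 11, 13, 15, 16}
E − (D ∪ B) = {3, 9, 12, 14}
(E − (D ∪ B))ᶜ = {1, 2, 4, 5, 6, 7, 8, 10, 11, 13, 15, 16}
E − C = {4, 7, 8, 9, 11, 13}
(E − (D ∪ B))ᶜ − (E − C) = {1, 2, 5, 6, 10, 15, 16}
((E − (D ∪ B))ᶜ − (E − C)) ∪ A = {1, 2, 4, 5, 6, 7, 8, 9, 10, 12, 13, 14, 15, 16}

{1, 2, 4, 5, 6, 7, 8, 9, 10, 12, 13, 14, 15, 16}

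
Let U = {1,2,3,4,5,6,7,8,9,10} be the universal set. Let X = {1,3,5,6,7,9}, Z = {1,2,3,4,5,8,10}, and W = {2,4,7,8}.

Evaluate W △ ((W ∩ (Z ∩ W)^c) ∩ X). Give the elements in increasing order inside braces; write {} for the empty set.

Z ∩ W = {2,4,8}
(Z ∩ W)^c = {1,3,5,6,7,9,10}
W ∩ (Z ∩ W)^c = {7}
(W ∩ (Z ∩ W)^c) ∩ X = {7}
W △ ((W ∩ (Z ∩ W)^c) ∩ X) = {2,4,8}

{2,4,8}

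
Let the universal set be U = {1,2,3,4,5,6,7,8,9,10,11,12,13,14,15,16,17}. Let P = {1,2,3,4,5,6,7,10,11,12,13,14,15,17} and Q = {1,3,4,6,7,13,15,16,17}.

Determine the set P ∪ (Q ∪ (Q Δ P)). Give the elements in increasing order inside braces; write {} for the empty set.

{1,2,3,4,5,6,7,10,11,12,13,14,15,16,17}

Q Δ P = {2,5,10,11,12,14,16}
Q ∪ (Q Δ P) = {1,2,3,4,5,6,7,10,11,12,13,14,15,16,17}
P ∪ (Q ∪ (Q Δ P)) = {1,2,3,4,5,6,7,10,11,12,13,14,15,16,17}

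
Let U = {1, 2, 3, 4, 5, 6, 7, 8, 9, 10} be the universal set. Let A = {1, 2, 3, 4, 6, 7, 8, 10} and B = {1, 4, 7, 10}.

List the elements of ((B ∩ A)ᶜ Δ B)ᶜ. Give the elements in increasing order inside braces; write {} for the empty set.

B ∩ A = {1, 4, 7, 10}
(B ∩ A)ᶜ = {2, 3, 5, 6, 8, 9}
(B ∩ A)ᶜ Δ B = {1, 2, 3, 4, 5, 6, 7, 8, 9, 10}
((B ∩ A)ᶜ Δ B)ᶜ = {}

{}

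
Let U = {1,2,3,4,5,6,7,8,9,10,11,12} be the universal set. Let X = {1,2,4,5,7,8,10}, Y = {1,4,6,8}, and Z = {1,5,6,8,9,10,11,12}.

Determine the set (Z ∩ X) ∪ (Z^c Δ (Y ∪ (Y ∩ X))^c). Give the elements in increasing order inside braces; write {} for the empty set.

Z ∩ X = {1,5,8,10}
Z^c = {2,3,4,7}
Y ∩ X = {1,4,8}
Y ∪ (Y ∩ X) = {1,4,6,8}
(Y ∪ (Y ∩ X))^c = {2,3,5,7,9,10,11,12}
Z^c Δ (Y ∪ (Y ∩ X))^c = {4,5,9,10,11,12}
(Z ∩ X) ∪ (Z^c Δ (Y ∪ (Y ∩ X))^c) = {1,4,5,8,9,10,11,12}

{1,4,5,8,9,10,11,12}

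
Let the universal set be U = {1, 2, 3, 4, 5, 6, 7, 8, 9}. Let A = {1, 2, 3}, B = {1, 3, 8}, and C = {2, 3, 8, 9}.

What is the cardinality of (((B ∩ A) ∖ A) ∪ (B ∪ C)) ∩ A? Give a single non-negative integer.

3

B ∩ A = {1, 3}
(B ∩ A) ∖ A = {}
B ∪ C = {1, 2, 3, 8, 9}
((B ∩ A) ∖ A) ∪ (B ∪ C) = {1, 2, 3, 8, 9}
(((B ∩ A) ∖ A) ∪ (B ∪ C)) ∩ A = {1, 2, 3}
|(((B ∩ A) ∖ A) ∪ (B ∪ C)) ∩ A| = 3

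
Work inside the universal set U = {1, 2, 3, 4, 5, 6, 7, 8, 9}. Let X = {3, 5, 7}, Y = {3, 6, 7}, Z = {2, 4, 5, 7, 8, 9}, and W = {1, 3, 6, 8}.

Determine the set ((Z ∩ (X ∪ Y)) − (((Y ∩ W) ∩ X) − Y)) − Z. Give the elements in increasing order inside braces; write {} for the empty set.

{}

X ∪ Y = {3, 5, 6, 7}
Z ∩ (X ∪ Y) = {5, 7}
Y ∩ W = {3, 6}
(Y ∩ W) ∩ X = {3}
((Y ∩ W) ∩ X) − Y = {}
(Z ∩ (X ∪ Y)) − (((Y ∩ W) ∩ X) − Y) = {5, 7}
((Z ∩ (X ∪ Y)) − (((Y ∩ W) ∩ X) − Y)) − Z = {}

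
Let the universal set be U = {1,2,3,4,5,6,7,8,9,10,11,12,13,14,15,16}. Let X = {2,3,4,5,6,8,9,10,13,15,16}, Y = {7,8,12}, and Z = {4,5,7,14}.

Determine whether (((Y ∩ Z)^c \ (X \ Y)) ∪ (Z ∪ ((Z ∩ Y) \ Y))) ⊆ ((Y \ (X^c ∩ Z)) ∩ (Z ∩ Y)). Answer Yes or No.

No

Y ∩ Z = {7}
(Y ∩ Z)^c = {1,2,3,4,5,6,8,9,10,11,12,13,14,15,16}
X \ Y = {2,3,4,5,6,9,10,13,15,16}
(Y ∩ Z)^c \ (X \ Y) = {1,8,11,12,14}
Z ∩ Y = {7}
(Z ∩ Y) \ Y = {}
Z ∪ ((Z ∩ Y) \ Y) = {4,5,7,14}
((Y ∩ Z)^c \ (X \ Y)) ∪ (Z ∪ ((Z ∩ Y) \ Y)) = {1,4,5,7,8,11,12,14}
X^c = {1,7,11,12,14}
X^c ∩ Z = {7,14}
Y \ (X^c ∩ Z) = {8,12}
(Y \ (X^c ∩ Z)) ∩ (Z ∩ Y) = {}
1 ∈ ((Y ∩ Z)^c \ (X \ Y)) ∪ (Z ∪ ((Z ∩ Y) \ Y)) but 1 ∉ (Y \ (X^c ∩ Z)) ∩ (Z ∩ Y), so the inclusion fails.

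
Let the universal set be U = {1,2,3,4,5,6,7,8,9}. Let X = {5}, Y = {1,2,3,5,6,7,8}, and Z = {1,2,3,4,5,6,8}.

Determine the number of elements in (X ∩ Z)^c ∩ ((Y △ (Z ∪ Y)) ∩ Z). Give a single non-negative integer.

1

X ∩ Z = {5}
(X ∩ Z)^c = {1,2,3,4,6,7,8,9}
Z ∪ Y = {1,2,3,4,5,6,7,8}
Y △ (Z ∪ Y) = {4}
(Y △ (Z ∪ Y)) ∩ Z = {4}
(X ∩ Z)^c ∩ ((Y △ (Z ∪ Y)) ∩ Z) = {4}
|(X ∩ Z)^c ∩ ((Y △ (Z ∪ Y)) ∩ Z)| = 1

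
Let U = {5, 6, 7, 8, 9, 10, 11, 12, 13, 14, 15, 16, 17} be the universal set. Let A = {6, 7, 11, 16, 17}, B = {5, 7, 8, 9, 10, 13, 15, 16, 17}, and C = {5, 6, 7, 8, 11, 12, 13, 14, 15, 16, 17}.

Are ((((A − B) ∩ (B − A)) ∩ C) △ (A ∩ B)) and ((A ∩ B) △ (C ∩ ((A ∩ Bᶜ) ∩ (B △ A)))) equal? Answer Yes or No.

A − B = {6, 11}
B − A = {5, 8, 9, 10, 13, 15}
(A − B) ∩ (B − A) = {}
((A − B) ∩ (B − A)) ∩ C = {}
A ∩ B = {7, 16, 17}
(((A − B) ∩ (B − A)) ∩ C) △ (A ∩ B) = {7, 16, 17}
Bᶜ = {6, 11, 12, 14}
A ∩ Bᶜ = {6, 11}
B △ A = {5, 6, 8, 9, 10, 11, 13, 15}
(A ∩ Bᶜ) ∩ (B △ A) = {6, 11}
C ∩ ((A ∩ Bᶜ) ∩ (B △ A)) = {6, 11}
(A ∩ B) △ (C ∩ ((A ∩ Bᶜ) ∩ (B △ A))) = {6, 7, 11, 16, 17}
6 ∈ (A ∩ B) △ (C ∩ ((A ∩ Bᶜ) ∩ (B △ A))) but 6 ∉ (((A − B) ∩ (B − A)) ∩ C) △ (A ∩ B), so they differ.

No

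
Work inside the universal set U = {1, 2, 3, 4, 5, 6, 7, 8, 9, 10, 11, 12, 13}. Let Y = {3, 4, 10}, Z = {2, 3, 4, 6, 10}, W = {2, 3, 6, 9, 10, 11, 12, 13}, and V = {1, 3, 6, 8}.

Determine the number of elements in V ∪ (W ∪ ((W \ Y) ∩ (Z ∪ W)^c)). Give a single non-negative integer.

10

W \ Y = {2, 6, 9, 11, 12, 13}
Z ∪ W = {2, 3, 4, 6, 9, 10, 11, 12, 13}
(Z ∪ W)^c = {1, 5, 7, 8}
(W \ Y) ∩ (Z ∪ W)^c = {}
W ∪ ((W \ Y) ∩ (Z ∪ W)^c) = {2, 3, 6, 9, 10, 11, 12, 13}
V ∪ (W ∪ ((W \ Y) ∩ (Z ∪ W)^c)) = {1, 2, 3, 6, 8, 9, 10, 11, 12, 13}
|V ∪ (W ∪ ((W \ Y) ∩ (Z ∪ W)^c))| = 10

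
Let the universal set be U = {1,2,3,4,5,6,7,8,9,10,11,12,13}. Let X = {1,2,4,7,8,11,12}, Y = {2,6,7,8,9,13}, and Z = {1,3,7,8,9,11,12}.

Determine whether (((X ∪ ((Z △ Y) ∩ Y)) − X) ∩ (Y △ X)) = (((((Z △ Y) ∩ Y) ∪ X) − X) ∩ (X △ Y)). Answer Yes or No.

Z △ Y = {1,2,3,6,11,12,13}
(Z △ Y) ∩ Y = {2,6,13}
X ∪ ((Z △ Y) ∩ Y) = {1,2,4,6,7,8,11,12,13}
(X ∪ ((Z △ Y) ∩ Y)) − X = {6,13}
Y △ X = {1,4,6,9,11,12,13}
((X ∪ ((Z △ Y) ∩ Y)) − X) ∩ (Y △ X) = {6,13}
((Z △ Y) ∩ Y) ∪ X = {1,2,4,6,7,8,11,12,13}
(((Z △ Y) ∩ Y) ∪ X) − X = {6,13}
X △ Y = {1,4,6,9,11,12,13}
((((Z △ Y) ∩ Y) ∪ X) − X) ∩ (X △ Y) = {6,13}
Both equal {6,13}, so ((X ∪ ((Z △ Y) ∩ Y)) − X) ∩ (Y △ X) = ((((Z △ Y) ∩ Y) ∪ X) − X) ∩ (X △ Y).

Yes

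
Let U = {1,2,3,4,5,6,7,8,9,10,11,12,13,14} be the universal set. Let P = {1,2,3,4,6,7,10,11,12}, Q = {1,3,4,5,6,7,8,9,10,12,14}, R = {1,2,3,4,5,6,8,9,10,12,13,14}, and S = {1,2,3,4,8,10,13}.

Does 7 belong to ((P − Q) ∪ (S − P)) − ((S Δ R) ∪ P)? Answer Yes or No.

No

7 ∈ P and 7 ∈ Q, so 7 ∉ P − Q
7 ∉ S and 7 ∈ P, so 7 ∉ S − P
7 ∉ (P − Q) and 7 ∉ (S − P), so 7 ∉ (P − Q) ∪ (S − P)
7 ∉ S and 7 ∉ R, so 7 ∉ S Δ R
7 ∉ (S Δ R) and 7 ∈ P, so 7 ∈ (S Δ R) ∪ P
7 ∉ ((P − Q) ∪ (S − P)) and 7 ∈ ((S Δ R) ∪ P), so 7 ∉ ((P − Q) ∪ (S − P)) − ((S Δ R) ∪ P)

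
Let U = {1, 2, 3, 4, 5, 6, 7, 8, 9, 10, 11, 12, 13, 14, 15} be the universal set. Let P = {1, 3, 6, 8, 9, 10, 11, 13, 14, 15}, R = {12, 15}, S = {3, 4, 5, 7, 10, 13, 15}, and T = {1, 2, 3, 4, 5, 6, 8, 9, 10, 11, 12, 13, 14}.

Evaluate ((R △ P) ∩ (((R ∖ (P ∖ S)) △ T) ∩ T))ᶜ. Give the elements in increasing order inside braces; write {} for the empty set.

R △ P = {1, 3, 6, 8, 9, 10, 11, 12, 13, 14}
P ∖ S = {1, 6, 8, 9, 11, 14}
R ∖ (P ∖ S) = {12, 15}
(R ∖ (P ∖ S)) △ T = {1, 2, 3, 4, 5, 6, 8, 9, 10, 11, 13, 14, 15}
((R ∖ (P ∖ S)) △ T) ∩ T = {1, 2, 3, 4, 5, 6, 8, 9, 10, 11, 13, 14}
(R △ P) ∩ (((R ∖ (P ∖ S)) △ T) ∩ T) = {1, 3, 6, 8, 9, 10, 11, 13, 14}
((R △ P) ∩ (((R ∖ (P ∖ S)) △ T) ∩ T))ᶜ = {2, 4, 5, 7, 12, 15}

{2, 4, 5, 7, 12, 15}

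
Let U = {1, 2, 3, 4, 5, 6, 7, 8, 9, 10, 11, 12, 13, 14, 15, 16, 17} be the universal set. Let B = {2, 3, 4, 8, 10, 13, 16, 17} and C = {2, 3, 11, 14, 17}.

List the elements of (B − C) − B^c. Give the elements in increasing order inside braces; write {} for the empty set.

{4, 8, 10, 13, 16}

B − C = {4, 8, 10, 13, 16}
B^c = {1, 5, 6, 7, 9, 11, 12, 14, 15}
(B − C) − B^c = {4, 8, 10, 13, 16}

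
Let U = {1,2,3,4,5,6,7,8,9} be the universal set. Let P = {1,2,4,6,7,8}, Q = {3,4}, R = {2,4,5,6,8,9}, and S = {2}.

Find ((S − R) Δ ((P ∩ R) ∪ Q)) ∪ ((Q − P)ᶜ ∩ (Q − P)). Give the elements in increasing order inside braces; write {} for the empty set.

S − R = {}
P ∩ R = {2,4,6,8}
(P ∩ R) ∪ Q = {2,3,4,6,8}
(S − R) Δ ((P ∩ R) ∪ Q) = {2,3,4,6,8}
Q − P = {3}
(Q − P)ᶜ = {1,2,4,5,6,7,8,9}
(Q − P)ᶜ ∩ (Q − P) = {}
((S − R) Δ ((P ∩ R) ∪ Q)) ∪ ((Q − P)ᶜ ∩ (Q − P)) = {2,3,4,6,8}

{2,3,4,6,8}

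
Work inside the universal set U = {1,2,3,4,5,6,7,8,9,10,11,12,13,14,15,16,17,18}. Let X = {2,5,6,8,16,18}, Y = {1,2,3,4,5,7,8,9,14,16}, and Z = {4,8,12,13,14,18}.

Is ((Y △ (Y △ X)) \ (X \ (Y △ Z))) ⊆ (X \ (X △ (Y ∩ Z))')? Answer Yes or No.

Y △ X = {1,3,4,6,7,9,14,18}
Y △ (Y △ X) = {2,5,6,8,16,18}
Y △ Z = {1,2,3,5,7,9,12,13,16,18}
X \ (Y △ Z) = {6,8}
(Y △ (Y △ X)) \ (X \ (Y △ Z)) = {2,5,16,18}
Y ∩ Z = {4,8,14}
X △ (Y ∩ Z) = {2,4,5,6,14,16,18}
(X △ (Y ∩ Z))' = {1,3,7,8,9,10,11,12,13,15,17}
X \ (X △ (Y ∩ Z))' = {2,5,6,16,18}
Every element of {2,5,16,18} is in {2,5,6,16,18}, so (Y △ (Y △ X)) \ (X \ (Y △ Z)) ⊆ X \ (X △ (Y ∩ Z))'.

Yes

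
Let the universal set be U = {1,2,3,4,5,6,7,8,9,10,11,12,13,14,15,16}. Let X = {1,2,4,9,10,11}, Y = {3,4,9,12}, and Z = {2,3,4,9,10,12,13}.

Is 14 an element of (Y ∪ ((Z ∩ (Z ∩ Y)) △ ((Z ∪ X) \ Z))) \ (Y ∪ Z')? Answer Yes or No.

14 ∉ Z and 14 ∉ Y, so 14 ∉ Z ∩ Y
14 ∉ Z and 14 ∉ (Z ∩ Y), so 14 ∉ Z ∩ (Z ∩ Y)
14 ∉ Z and 14 ∉ X, so 14 ∉ Z ∪ X
14 ∉ (Z ∪ X) and 14 ∉ Z, so 14 ∉ (Z ∪ X) \ Z
14 ∉ (Z ∩ (Z ∩ Y)) and 14 ∉ ((Z ∪ X) \ Z), so 14 ∉ (Z ∩ (Z ∩ Y)) △ ((Z ∪ X) \ Z)
14 ∉ Y and 14 ∉ ((Z ∩ (Z ∩ Y)) △ ((Z ∪ X) \ Z)), so 14 ∉ Y ∪ ((Z ∩ (Z ∩ Y)) △ ((Z ∪ X) \ Z))
14 ∉ Z, so 14 ∈ Z'
14 ∉ Y and 14 ∈ Z', so 14 ∈ Y ∪ Z'
14 ∉ (Y ∪ ((Z ∩ (Z ∩ Y)) △ ((Z ∪ X) \ Z))) and 14 ∈ (Y ∪ Z'), so 14 ∉ (Y ∪ ((Z ∩ (Z ∩ Y)) △ ((Z ∪ X) \ Z))) \ (Y ∪ Z')

No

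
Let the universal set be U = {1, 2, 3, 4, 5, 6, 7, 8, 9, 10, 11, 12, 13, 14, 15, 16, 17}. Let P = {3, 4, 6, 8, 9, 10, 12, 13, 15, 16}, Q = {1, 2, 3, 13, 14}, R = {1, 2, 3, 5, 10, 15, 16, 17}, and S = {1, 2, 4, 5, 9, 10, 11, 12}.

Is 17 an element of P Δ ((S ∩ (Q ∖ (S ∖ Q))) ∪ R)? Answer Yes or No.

Yes

17 ∉ S and 17 ∉ Q, so 17 ∉ S ∖ Q
17 ∉ Q and 17 ∉ (S ∖ Q), so 17 ∉ Q ∖ (S ∖ Q)
17 ∉ S and 17 ∉ (Q ∖ (S ∖ Q)), so 17 ∉ S ∩ (Q ∖ (S ∖ Q))
17 ∉ (S ∩ (Q ∖ (S ∖ Q))) and 17 ∈ R, so 17 ∈ (S ∩ (Q ∖ (S ∖ Q))) ∪ R
17 ∉ P and 17 ∈ ((S ∩ (Q ∖ (S ∖ Q))) ∪ R), so 17 ∈ P Δ ((S ∩ (Q ∖ (S ∖ Q))) ∪ R)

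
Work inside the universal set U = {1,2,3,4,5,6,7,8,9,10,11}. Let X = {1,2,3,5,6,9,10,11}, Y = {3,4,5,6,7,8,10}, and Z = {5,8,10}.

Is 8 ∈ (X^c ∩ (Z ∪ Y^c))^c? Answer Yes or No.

No

8 ∉ X, so 8 ∈ X^c
8 ∈ Y, so 8 ∉ Y^c
8 ∈ Z and 8 ∉ Y^c, so 8 ∈ Z ∪ Y^c
8 ∈ X^c and 8 ∈ (Z ∪ Y^c), so 8 ∈ X^c ∩ (Z ∪ Y^c)
8 ∉ (X^c ∩ (Z ∪ Y^c))^c since 8 ∈ (X^c ∩ (Z ∪ Y^c))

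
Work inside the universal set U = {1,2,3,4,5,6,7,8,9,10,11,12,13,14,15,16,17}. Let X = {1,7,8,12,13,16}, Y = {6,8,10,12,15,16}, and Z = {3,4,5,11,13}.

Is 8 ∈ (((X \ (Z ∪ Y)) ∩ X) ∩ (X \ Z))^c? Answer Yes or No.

Yes

8 ∉ Z and 8 ∈ Y, so 8 ∈ Z ∪ Y
8 ∈ X and 8 ∈ (Z ∪ Y), so 8 ∉ X \ (Z ∪ Y)
8 ∉ (X \ (Z ∪ Y)) and 8 ∈ X, so 8 ∉ (X \ (Z ∪ Y)) ∩ X
8 ∈ X and 8 ∉ Z, so 8 ∈ X \ Z
8 ∉ ((X \ (Z ∪ Y)) ∩ X) and 8 ∈ (X \ Z), so 8 ∉ ((X \ (Z ∪ Y)) ∩ X) ∩ (X \ Z)
8 ∈ (((X \ (Z ∪ Y)) ∩ X) ∩ (X \ Z))^c since 8 ∉ (((X \ (Z ∪ Y)) ∩ X) ∩ (X \ Z))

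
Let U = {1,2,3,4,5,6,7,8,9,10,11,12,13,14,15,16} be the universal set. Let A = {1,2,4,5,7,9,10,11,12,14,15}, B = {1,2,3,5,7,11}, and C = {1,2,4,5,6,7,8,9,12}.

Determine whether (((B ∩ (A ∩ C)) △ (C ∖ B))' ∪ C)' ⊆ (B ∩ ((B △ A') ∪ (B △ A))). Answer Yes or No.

Yes

A ∩ C = {1,2,4,5,7,9,12}
B ∩ (A ∩ C) = {1,2,5,7}
C ∖ B = {4,6,8,9,12}
(B ∩ (A ∩ C)) △ (C ∖ B) = {1,2,4,5,6,7,8,9,12}
((B ∩ (A ∩ C)) △ (C ∖ B))' = {3,10,11,13,14,15,16}
((B ∩ (A ∩ C)) △ (C ∖ B))' ∪ C = {1,2,3,4,5,6,7,8,9,10,11,12,13,14,15,16}
(((B ∩ (A ∩ C)) △ (C ∖ B))' ∪ C)' = {}
A' = {3,6,8,13,16}
B △ A' = {1,2,5,6,7,8,11,13,16}
B △ A = {3,4,9,10,12,14,15}
(B △ A') ∪ (B △ A) = {1,2,3,4,5,6,7,8,9,10,11,12,13,14,15,16}
B ∩ ((B △ A') ∪ (B △ A)) = {1,2,3,5,7,11}
Every element of {} is in {1,2,3,5,7,11}, so (((B ∩ (A ∩ C)) △ (C ∖ B))' ∪ C)' ⊆ B ∩ ((B △ A') ∪ (B △ A)).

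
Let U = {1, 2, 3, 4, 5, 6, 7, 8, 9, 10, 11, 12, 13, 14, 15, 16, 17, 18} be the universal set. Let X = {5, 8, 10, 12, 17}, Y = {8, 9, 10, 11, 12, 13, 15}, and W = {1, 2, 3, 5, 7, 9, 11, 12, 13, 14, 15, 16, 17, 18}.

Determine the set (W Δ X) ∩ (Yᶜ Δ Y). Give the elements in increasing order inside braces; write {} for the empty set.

{1, 2, 3, 7, 8, 9, 10, 11, 13, 14, 15, 16, 18}

W Δ X = {1, 2, 3, 7, 8, 9, 10, 11, 13, 14, 15, 16, 18}
Yᶜ = {1, 2, 3, 4, 5, 6, 7, 14, 16, 17, 18}
Yᶜ Δ Y = {1, 2, 3, 4, 5, 6, 7, 8, 9, 10, 11, 12, 13, 14, 15, 16, 17, 18}
(W Δ X) ∩ (Yᶜ Δ Y) = {1, 2, 3, 7, 8, 9, 10, 11, 13, 14, 15, 16, 18}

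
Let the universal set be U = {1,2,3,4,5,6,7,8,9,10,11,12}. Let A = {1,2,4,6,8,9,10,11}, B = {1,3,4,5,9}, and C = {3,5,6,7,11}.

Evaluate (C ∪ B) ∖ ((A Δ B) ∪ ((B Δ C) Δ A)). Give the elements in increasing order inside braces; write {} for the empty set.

{1,4,9}

C ∪ B = {1,3,4,5,6,7,9,11}
A Δ B = {2,3,5,6,8,10,11}
B Δ C = {1,4,6,7,9,11}
(B Δ C) Δ A = {2,7,8,10}
(A Δ B) ∪ ((B Δ C) Δ A) = {2,3,5,6,7,8,10,11}
(C ∪ B) ∖ ((A Δ B) ∪ ((B Δ C) Δ A)) = {1,4,9}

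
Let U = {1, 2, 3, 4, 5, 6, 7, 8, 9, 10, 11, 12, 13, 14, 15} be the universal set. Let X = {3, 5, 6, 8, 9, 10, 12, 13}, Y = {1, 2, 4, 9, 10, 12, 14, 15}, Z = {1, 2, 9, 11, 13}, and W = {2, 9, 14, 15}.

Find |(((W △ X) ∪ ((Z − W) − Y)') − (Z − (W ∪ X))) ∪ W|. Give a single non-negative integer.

13

W △ X = {2, 3, 5, 6, 8, 10, 12, 13, 14, 15}
Z − W = {1, 11, 13}
(Z − W) − Y = {11, 13}
((Z − W) − Y)' = {1, 2, 3, 4, 5, 6, 7, 8, 9, 10, 12, 14, 15}
(W △ X) ∪ ((Z − W) − Y)' = {1, 2, 3, 4, 5, 6, 7, 8, 9, 10, 12, 13, 14, 15}
W ∪ X = {2, 3, 5, 6, 8, 9, 10, 12, 13, 14, 15}
Z − (W ∪ X) = {1, 11}
((W △ X) ∪ ((Z − W) − Y)') − (Z − (W ∪ X)) = {2, 3, 4, 5, 6, 7, 8, 9, 10, 12, 13, 14, 15}
(((W △ X) ∪ ((Z − W) − Y)') − (Z − (W ∪ X))) ∪ W = {2, 3, 4, 5, 6, 7, 8, 9, 10, 12, 13, 14, 15}
|(((W △ X) ∪ ((Z − W) − Y)') − (Z − (W ∪ X))) ∪ W| = 13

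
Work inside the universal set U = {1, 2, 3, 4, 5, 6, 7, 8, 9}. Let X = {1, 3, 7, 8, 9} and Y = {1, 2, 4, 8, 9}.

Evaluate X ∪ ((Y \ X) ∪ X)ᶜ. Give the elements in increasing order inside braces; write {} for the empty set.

Y \ X = {2, 4}
(Y \ X) ∪ X = {1, 2, 3, 4, 7, 8, 9}
((Y \ X) ∪ X)ᶜ = {5, 6}
X ∪ ((Y \ X) ∪ X)ᶜ = {1, 3, 5, 6, 7, 8, 9}

{1, 3, 5, 6, 7, 8, 9}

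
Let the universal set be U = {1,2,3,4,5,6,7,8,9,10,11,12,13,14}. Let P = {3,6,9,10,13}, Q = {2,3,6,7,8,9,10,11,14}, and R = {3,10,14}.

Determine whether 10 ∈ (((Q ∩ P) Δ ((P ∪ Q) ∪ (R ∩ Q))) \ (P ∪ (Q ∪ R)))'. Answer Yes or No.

10 ∈ Q and 10 ∈ P, so 10 ∈ Q ∩ P
10 ∈ P and 10 ∈ Q, so 10 ∈ P ∪ Q
10 ∈ R and 10 ∈ Q, so 10 ∈ R ∩ Q
10 ∈ (P ∪ Q) and 10 ∈ (R ∩ Q), so 10 ∈ (P ∪ Q) ∪ (R ∩ Q)
10 ∈ (Q ∩ P) and 10 ∈ ((P ∪ Q) ∪ (R ∩ Q)), so 10 ∉ (Q ∩ P) Δ ((P ∪ Q) ∪ (R ∩ Q))
10 ∈ Q and 10 ∈ R, so 10 ∈ Q ∪ R
10 ∈ P and 10 ∈ (Q ∪ R), so 10 ∈ P ∪ (Q ∪ R)
10 ∉ ((Q ∩ P) Δ ((P ∪ Q) ∪ (R ∩ Q))) and 10 ∈ (P ∪ (Q ∪ R)), so 10 ∉ ((Q ∩ P) Δ ((P ∪ Q) ∪ (R ∩ Q))) \ (P ∪ (Q ∪ R))
10 ∈ (((Q ∩ P) Δ ((P ∪ Q) ∪ (R ∩ Q))) \ (P ∪ (Q ∪ R)))' since 10 ∉ (((Q ∩ P) Δ ((P ∪ Q) ∪ (R ∩ Q))) \ (P ∪ (Q ∪ R)))

Yes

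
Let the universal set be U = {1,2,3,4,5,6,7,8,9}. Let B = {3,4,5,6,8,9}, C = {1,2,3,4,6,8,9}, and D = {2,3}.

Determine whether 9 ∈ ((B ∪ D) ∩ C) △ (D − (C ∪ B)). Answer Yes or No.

Yes

9 ∈ B and 9 ∉ D, so 9 ∈ B ∪ D
9 ∈ (B ∪ D) and 9 ∈ C, so 9 ∈ (B ∪ D) ∩ C
9 ∈ C and 9 ∈ B, so 9 ∈ C ∪ B
9 ∉ D and 9 ∈ (C ∪ B), so 9 ∉ D − (C ∪ B)
9 ∈ ((B ∪ D) ∩ C) and 9 ∉ (D − (C ∪ B)), so 9 ∈ ((B ∪ D) ∩ C) △ (D − (C ∪ B))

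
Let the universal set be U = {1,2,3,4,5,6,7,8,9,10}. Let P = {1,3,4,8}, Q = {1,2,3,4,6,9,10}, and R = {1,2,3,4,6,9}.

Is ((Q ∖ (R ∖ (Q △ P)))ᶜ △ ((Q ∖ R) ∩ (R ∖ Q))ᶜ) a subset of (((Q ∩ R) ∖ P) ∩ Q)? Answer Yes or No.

Q △ P = {2,6,8,9,10}
R ∖ (Q △ P) = {1,3,4}
Q ∖ (R ∖ (Q △ P)) = {2,6,9,10}
(Q ∖ (R ∖ (Q △ P)))ᶜ = {1,3,4,5,7,8}
Q ∖ R = {10}
R ∖ Q = {}
(Q ∖ R) ∩ (R ∖ Q) = {}
((Q ∖ R) ∩ (R ∖ Q))ᶜ = {1,2,3,4,5,6,7,8,9,10}
(Q ∖ (R ∖ (Q △ P)))ᶜ △ ((Q ∖ R) ∩ (R ∖ Q))ᶜ = {2,6,9,10}
Q ∩ R = {1,2,3,4,6,9}
(Q ∩ R) ∖ P = {2,6,9}
((Q ∩ R) ∖ P) ∩ Q = {2,6,9}
10 ∈ (Q ∖ (R ∖ (Q △ P)))ᶜ △ ((Q ∖ R) ∩ (R ∖ Q))ᶜ but 10 ∉ ((Q ∩ R) ∖ P) ∩ Q, so the inclusion fails.

No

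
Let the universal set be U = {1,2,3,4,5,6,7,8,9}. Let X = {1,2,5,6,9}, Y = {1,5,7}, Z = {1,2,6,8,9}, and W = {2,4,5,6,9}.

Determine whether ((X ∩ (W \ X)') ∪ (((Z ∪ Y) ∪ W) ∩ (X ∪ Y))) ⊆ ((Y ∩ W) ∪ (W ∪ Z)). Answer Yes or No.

W \ X = {4}
(W \ X)' = {1,2,3,5,6,7,8,9}
X ∩ (W \ X)' = {1,2,5,6,9}
Z ∪ Y = {1,2,5,6,7,8,9}
(Z ∪ Y) ∪ W = {1,2,4,5,6,7,8,9}
X ∪ Y = {1,2,5,6,7,9}
((Z ∪ Y) ∪ W) ∩ (X ∪ Y) = {1,2,5,6,7,9}
(X ∩ (W \ X)') ∪ (((Z ∪ Y) ∪ W) ∩ (X ∪ Y)) = {1,2,5,6,7,9}
Y ∩ W = {5}
W ∪ Z = {1,2,4,5,6,8,9}
(Y ∩ W) ∪ (W ∪ Z) = {1,2,4,5,6,8,9}
7 ∈ (X ∩ (W \ X)') ∪ (((Z ∪ Y) ∪ W) ∩ (X ∪ Y)) but 7 ∉ (Y ∩ W) ∪ (W ∪ Z), so the inclusion fails.

No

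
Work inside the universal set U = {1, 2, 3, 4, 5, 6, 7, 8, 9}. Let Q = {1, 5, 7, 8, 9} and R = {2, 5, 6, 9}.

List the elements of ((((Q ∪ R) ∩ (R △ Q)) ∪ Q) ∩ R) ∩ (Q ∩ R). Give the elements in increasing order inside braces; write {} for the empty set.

Q ∪ R = {1, 2, 5, 6, 7, 8, 9}
R △ Q = {1, 2, 6, 7, 8}
(Q ∪ R) ∩ (R △ Q) = {1, 2, 6, 7, 8}
((Q ∪ R) ∩ (R △ Q)) ∪ Q = {1, 2, 5, 6, 7, 8, 9}
(((Q ∪ R) ∩ (R △ Q)) ∪ Q) ∩ R = {2, 5, 6, 9}
Q ∩ R = {5, 9}
((((Q ∪ R) ∩ (R △ Q)) ∪ Q) ∩ R) ∩ (Q ∩ R) = {5, 9}

{5, 9}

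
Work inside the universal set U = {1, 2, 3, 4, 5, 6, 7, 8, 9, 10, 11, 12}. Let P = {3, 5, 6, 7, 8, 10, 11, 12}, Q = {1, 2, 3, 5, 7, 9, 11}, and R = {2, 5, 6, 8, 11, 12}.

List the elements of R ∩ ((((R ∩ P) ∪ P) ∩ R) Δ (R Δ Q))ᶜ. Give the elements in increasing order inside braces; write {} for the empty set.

R ∩ P = {5, 6, 8, 11, 12}
(R ∩ P) ∪ P = {3, 5, 6, 7, 8, 10, 11, 12}
((R ∩ P) ∪ P) ∩ R = {5, 6, 8, 11, 12}
R Δ Q = {1, 3, 6, 7, 8, 9, 12}
(((R ∩ P) ∪ P) ∩ R) Δ (R Δ Q) = {1, 3, 5, 7, 9, 11}
((((R ∩ P) ∪ P) ∩ R) Δ (R Δ Q))ᶜ = {2, 4, 6, 8, 10, 12}
R ∩ ((((R ∩ P) ∪ P) ∩ R) Δ (R Δ Q))ᶜ = {2, 6, 8, 12}

{2, 6, 8, 12}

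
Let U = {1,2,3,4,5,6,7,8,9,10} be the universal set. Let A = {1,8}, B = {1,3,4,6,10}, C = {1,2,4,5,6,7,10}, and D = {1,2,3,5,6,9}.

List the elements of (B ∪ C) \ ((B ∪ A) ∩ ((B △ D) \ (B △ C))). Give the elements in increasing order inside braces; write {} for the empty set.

{1,2,3,5,6,7}

B ∪ C = {1,2,3,4,5,6,7,10}
B ∪ A = {1,3,4,6,8,10}
B △ D = {2,4,5,9,10}
B △ C = {2,3,5,7}
(B △ D) \ (B △ C) = {4,9,10}
(B ∪ A) ∩ ((B △ D) \ (B △ C)) = {4,10}
(B ∪ C) \ ((B ∪ A) ∩ ((B △ D) \ (B △ C))) = {1,2,3,5,6,7}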